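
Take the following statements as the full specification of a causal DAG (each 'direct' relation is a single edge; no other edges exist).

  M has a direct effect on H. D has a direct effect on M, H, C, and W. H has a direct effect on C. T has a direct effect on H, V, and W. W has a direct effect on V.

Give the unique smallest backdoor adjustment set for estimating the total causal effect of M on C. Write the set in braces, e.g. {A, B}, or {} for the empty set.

Variables eligible for adjustment (non-descendants of M, excluding M and C): {D, T, V, W}.
Backdoor paths from M to C:
  P1: M <- D -> W <- T -> H -> C
  P2: M <- D -> W -> V <- T -> H -> C
  P3: M <- D -> H -> C
  P4: M <- D -> C
The empty set is not sufficient: P3 (M <- D -> H -> C) has no collider blocking it and no conditioned non-collider, so it is open.
Try {D}:
  P1: blocked at fork node D ∈ conditioning set.
  P2: blocked at fork node D ∈ conditioning set.
  P3: blocked at fork node D ∈ conditioning set.
  P4: blocked at fork node D ∈ conditioning set.
{D} contains no descendant of M and blocks every backdoor path.
No other singleton works — e.g. {T} leaves P3 open — so {D} is the unique smallest valid adjustment set.

{D}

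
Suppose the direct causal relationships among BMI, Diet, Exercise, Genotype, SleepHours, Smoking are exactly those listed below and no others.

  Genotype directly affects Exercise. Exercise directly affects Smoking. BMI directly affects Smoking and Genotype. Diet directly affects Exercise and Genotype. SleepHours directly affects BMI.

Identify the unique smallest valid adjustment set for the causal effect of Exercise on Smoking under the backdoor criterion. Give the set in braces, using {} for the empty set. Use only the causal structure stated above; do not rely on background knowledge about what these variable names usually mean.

{BMI}

Variables eligible for adjustment (non-descendants of Exercise, excluding Exercise and Smoking): {BMI, Diet, Genotype, SleepHours}.
Backdoor paths from Exercise to Smoking:
  P1: Exercise <- Diet -> Genotype <- BMI -> Smoking
  P2: Exercise <- Genotype <- BMI -> Smoking
The empty set is not sufficient: P2 (Exercise <- Genotype <- BMI -> Smoking) has no collider blocking it and no conditioned non-collider, so it is open.
Try {BMI}:
  P1: blocked at collider Genotype (neither it nor any descendant is in the conditioning set).
  P2: blocked at fork node BMI ∈ conditioning set.
{BMI} contains no descendant of Exercise and blocks every backdoor path.
No other singleton works — e.g. {SleepHours} leaves P2 open — so {BMI} is the unique smallest valid adjustment set.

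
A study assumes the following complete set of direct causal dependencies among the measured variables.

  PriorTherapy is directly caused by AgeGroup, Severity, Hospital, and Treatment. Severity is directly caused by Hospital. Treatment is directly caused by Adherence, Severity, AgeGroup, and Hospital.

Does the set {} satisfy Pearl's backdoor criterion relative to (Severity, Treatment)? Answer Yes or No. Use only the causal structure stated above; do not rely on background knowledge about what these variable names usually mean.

No

Backdoor paths from Severity to Treatment (paths whose first edge points into Severity):
  P1: Severity <- Hospital -> Treatment
  P2: Severity <- Hospital -> PriorTherapy <- AgeGroup -> Treatment
  P3: Severity <- Hospital -> PriorTherapy <- Treatment
Condition 1 (no descendant of Severity in the set): holds — descendants of Severity are {PriorTherapy, Treatment}; none are in {}.
Condition 2 (every backdoor path blocked by {}):
  P1: open — no interior node is in the conditioning set.
  P2: blocked at collider PriorTherapy (neither it nor any descendant is in the conditioning set).
  P3: blocked at collider PriorTherapy (neither it nor any descendant is in the conditioning set).
{} does not satisfy the backdoor criterion.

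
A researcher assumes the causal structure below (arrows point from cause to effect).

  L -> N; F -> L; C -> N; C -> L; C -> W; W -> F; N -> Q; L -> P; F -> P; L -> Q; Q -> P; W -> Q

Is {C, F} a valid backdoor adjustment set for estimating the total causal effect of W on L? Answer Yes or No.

Backdoor paths from W to L (paths whose first edge points into W):
  P1: W <- C -> L
  P2: W <- C -> N <- L
  P3: W <- C -> N -> Q <- L
  P4: W <- C -> N -> Q -> P <- F -> L
  P5: W <- C -> N -> Q -> P <- L
Condition 1 (no descendant of W in the set): FAILS — F is a descendant of W.
Condition 2 (every backdoor path blocked by {C, F}):
  P1: blocked at fork node C ∈ conditioning set.
  P2: blocked at fork node C ∈ conditioning set.
  P3: blocked at fork node C ∈ conditioning set.
  P4: blocked at fork node C ∈ conditioning set.
  P5: blocked at fork node C ∈ conditioning set.
{C, F} does not satisfy the backdoor criterion.

No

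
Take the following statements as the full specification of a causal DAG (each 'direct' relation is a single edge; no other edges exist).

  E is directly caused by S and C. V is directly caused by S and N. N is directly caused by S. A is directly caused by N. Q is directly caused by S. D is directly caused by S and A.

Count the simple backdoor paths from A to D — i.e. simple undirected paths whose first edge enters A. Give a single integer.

2

A backdoor path from A to D is any simple undirected path whose first edge points into A (i.e. leaves A via a parent).
Parents of A: {N}.
Enumerating:
  P1: A <- N <- S -> D
  P2: A <- N -> V <- S -> D
That exhausts the simple backdoor paths. Count: 2.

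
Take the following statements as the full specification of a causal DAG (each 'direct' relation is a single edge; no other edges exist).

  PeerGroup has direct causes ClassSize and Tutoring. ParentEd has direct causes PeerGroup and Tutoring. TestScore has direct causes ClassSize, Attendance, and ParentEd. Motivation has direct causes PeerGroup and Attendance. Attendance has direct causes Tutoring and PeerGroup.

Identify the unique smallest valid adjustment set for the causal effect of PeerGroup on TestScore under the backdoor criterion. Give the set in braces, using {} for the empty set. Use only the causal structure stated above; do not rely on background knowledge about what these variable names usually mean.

Variables eligible for adjustment (non-descendants of PeerGroup, excluding PeerGroup and TestScore): {ClassSize, Tutoring}.
Backdoor paths from PeerGroup to TestScore:
  P1: PeerGroup <- ClassSize -> TestScore
  P2: PeerGroup <- Tutoring -> Attendance -> TestScore
  P3: PeerGroup <- Tutoring -> ParentEd -> TestScore
The empty set is not sufficient: P1 (PeerGroup <- ClassSize -> TestScore) has no collider blocking it and no conditioned non-collider, so it is open.
Try {ClassSize, Tutoring}:
  P1: blocked at fork node ClassSize ∈ conditioning set.
  P2: blocked at fork node Tutoring ∈ conditioning set.
  P3: blocked at fork node Tutoring ∈ conditioning set.
{ClassSize, Tutoring} contains no descendant of PeerGroup and blocks every backdoor path.
Every element of {ClassSize, Tutoring} is needed (dropping ClassSize leaves P1 open; dropping Tutoring leaves P2 open), so no proper subset is valid.
Among all size-2 subsets of the eligible variables, only {ClassSize, Tutoring} blocks every backdoor path, so it is the unique smallest valid adjustment set.

{ClassSize, Tutoring}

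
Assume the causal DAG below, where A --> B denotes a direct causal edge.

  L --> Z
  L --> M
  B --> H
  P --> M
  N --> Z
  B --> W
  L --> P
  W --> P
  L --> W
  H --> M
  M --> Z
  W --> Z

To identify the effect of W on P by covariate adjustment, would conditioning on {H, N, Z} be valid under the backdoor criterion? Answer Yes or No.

Backdoor paths from W to P (paths whose first edge points into W):
  P1: W <- B -> H -> M <- L -> P
  P2: W <- B -> H -> M <- P
  P3: W <- B -> H -> M -> Z <- L -> P
  P4: W <- L -> P
  P5: W <- L -> M <- P
  P6: W <- L -> Z <- M <- P
Condition 1 (no descendant of W in the set): FAILS — Z is a descendant of W.
Condition 2 (every backdoor path blocked by {H, N, Z}):
  P1: blocked at chain node H ∈ conditioning set.
  P2: blocked at chain node H ∈ conditioning set.
  P3: blocked at chain node H ∈ conditioning set.
  P4: open — no interior node is in the conditioning set.
  P5: open — collider(s) M are conditioned on (or have a conditioned descendant) and no non-collider on the path is in the set.
  P6: open — collider(s) Z are conditioned on (or have a conditioned descendant) and no non-collider on the path is in the set.
{H, N, Z} does not satisfy the backdoor criterion.

No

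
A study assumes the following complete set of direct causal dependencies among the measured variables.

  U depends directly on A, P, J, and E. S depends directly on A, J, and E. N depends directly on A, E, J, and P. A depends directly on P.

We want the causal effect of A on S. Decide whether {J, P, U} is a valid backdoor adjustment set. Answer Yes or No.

Backdoor paths from A to S (paths whose first edge points into A):
  P1: A <- P -> N <- E -> S
  P2: A <- P -> N <- E -> U <- J -> S
  P3: A <- P -> N <- J -> S
  P4: A <- P -> N <- J -> U <- E -> S
  P5: A <- P -> U <- E -> S
  P6: A <- P -> U <- E -> N <- J -> S
  P7: A <- P -> U <- J -> S
  P8: A <- P -> U <- J -> N <- E -> S
Condition 1 (no descendant of A in the set): FAILS — U is a descendant of A.
Condition 2 (every backdoor path blocked by {J, P, U}):
  P1: blocked at fork node P ∈ conditioning set.
  P2: blocked at fork node P ∈ conditioning set.
  P3: blocked at fork node P ∈ conditioning set.
  P4: blocked at fork node P ∈ conditioning set.
  P5: blocked at fork node P ∈ conditioning set.
  P6: blocked at fork node P ∈ conditioning set.
  P7: blocked at fork node P ∈ conditioning set.
  P8: blocked at fork node P ∈ conditioning set.
{J, P, U} does not satisfy the backdoor criterion.

No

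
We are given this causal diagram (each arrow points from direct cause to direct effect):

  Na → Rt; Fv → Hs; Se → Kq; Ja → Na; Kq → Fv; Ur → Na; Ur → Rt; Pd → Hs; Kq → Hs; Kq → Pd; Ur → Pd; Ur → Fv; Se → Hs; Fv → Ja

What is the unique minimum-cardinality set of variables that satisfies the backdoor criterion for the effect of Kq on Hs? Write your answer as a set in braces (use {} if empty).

{Se}

Variables eligible for adjustment (non-descendants of Kq, excluding Kq and Hs): {Se, Ur}.
Backdoor paths from Kq to Hs:
  P1: Kq <- Se -> Hs
The empty set is not sufficient: P1 (Kq <- Se -> Hs) has no collider blocking it and no conditioned non-collider, so it is open.
Try {Se}:
  P1: blocked at fork node Se ∈ conditioning set.
{Se} contains no descendant of Kq and blocks every backdoor path.
No other singleton works — e.g. {Ur} leaves P1 open — so {Se} is the unique smallest valid adjustment set.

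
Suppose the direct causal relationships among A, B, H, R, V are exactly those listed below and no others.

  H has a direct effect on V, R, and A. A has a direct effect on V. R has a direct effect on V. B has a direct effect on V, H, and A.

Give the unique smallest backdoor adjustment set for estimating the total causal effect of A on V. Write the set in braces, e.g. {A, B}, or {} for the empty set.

Variables eligible for adjustment (non-descendants of A, excluding A and V): {B, H, R}.
Backdoor paths from A to V:
  P1: A <- B -> H -> R -> V
  P2: A <- B -> H -> V
  P3: A <- B -> V
  P4: A <- H <- B -> V
  P5: A <- H -> R -> V
  P6: A <- H -> V
The empty set is not sufficient: P1 (A <- B -> H -> R -> V) has no collider blocking it and no conditioned non-collider, so it is open.
Try {B, H}:
  P1: blocked at fork node B ∈ conditioning set.
  P2: blocked at fork node B ∈ conditioning set.
  P3: blocked at fork node B ∈ conditioning set.
  P4: blocked at chain node H ∈ conditioning set.
  P5: blocked at fork node H ∈ conditioning set.
  P6: blocked at fork node H ∈ conditioning set.
{B, H} contains no descendant of A and blocks every backdoor path.
Every element of {B, H} is needed (dropping B leaves P3 open; dropping H leaves P5 open), so no proper subset is valid.
Among all size-2 subsets of the eligible variables, only {B, H} blocks every backdoor path, so it is the unique smallest valid adjustment set.

{B, H}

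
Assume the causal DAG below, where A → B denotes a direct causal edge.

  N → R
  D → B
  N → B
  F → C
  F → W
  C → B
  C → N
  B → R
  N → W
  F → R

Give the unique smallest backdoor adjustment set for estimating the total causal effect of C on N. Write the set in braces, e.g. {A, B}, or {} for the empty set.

Variables eligible for adjustment (non-descendants of C, excluding C and N): {D, F}.
Backdoor paths from C to N:
  P1: C <- F -> W <- N
  P2: C <- F -> R <- N
  P3: C <- F -> R <- B <- N
Each backdoor path contains an unconditioned collider, so every path is already blocked with the empty conditioning set:
  P1: blocked at collider W (neither it nor any descendant is in the conditioning set).
  P2: blocked at collider R (neither it nor any descendant is in the conditioning set).
  P3: blocked at collider R (neither it nor any descendant is in the conditioning set).
The empty set is therefore the unique smallest valid set.

{}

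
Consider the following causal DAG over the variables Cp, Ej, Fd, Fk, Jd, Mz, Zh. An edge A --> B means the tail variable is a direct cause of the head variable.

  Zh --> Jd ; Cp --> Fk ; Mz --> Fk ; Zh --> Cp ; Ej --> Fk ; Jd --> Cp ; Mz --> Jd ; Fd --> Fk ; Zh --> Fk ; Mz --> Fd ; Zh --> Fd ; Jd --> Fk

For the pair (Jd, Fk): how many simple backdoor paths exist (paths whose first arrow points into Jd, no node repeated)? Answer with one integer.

8

A backdoor path from Jd to Fk is any simple undirected path whose first edge points into Jd (i.e. leaves Jd via a parent).
Parents of Jd: {Mz, Zh}.
Enumerating:
  P1: Jd <- Mz -> Fd <- Zh -> Cp -> Fk
  P2: Jd <- Mz -> Fd <- Zh -> Fk
  P3: Jd <- Mz -> Fd -> Fk
  P4: Jd <- Mz -> Fk
  P5: Jd <- Zh -> Cp -> Fk
  P6: Jd <- Zh -> Fd <- Mz -> Fk
  P7: Jd <- Zh -> Fd -> Fk
  P8: Jd <- Zh -> Fk
That exhausts the simple backdoor paths. Count: 8.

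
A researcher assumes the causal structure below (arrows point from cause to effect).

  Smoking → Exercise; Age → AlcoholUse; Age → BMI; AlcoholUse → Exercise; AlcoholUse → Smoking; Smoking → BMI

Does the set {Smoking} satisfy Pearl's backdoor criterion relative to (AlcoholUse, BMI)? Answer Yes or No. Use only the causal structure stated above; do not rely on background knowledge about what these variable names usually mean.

Backdoor paths from AlcoholUse to BMI (paths whose first edge points into AlcoholUse):
  P1: AlcoholUse <- Age -> BMI
Condition 1 (no descendant of AlcoholUse in the set): FAILS — Smoking is a descendant of AlcoholUse.
Condition 2 (every backdoor path blocked by {Smoking}):
  P1: open — no interior node is in the conditioning set.
{Smoking} does not satisfy the backdoor criterion.

No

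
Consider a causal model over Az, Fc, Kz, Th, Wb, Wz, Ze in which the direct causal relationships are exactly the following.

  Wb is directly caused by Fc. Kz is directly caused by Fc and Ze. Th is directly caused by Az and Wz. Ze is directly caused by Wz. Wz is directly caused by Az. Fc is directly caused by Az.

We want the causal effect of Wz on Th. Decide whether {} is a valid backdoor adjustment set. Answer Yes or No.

No

Backdoor paths from Wz to Th (paths whose first edge points into Wz):
  P1: Wz <- Az -> Th
Condition 1 (no descendant of Wz in the set): holds — descendants of Wz are {Kz, Th, Ze}; none are in {}.
Condition 2 (every backdoor path blocked by {}):
  P1: open — no interior node is in the conditioning set.
{} does not satisfy the backdoor criterion.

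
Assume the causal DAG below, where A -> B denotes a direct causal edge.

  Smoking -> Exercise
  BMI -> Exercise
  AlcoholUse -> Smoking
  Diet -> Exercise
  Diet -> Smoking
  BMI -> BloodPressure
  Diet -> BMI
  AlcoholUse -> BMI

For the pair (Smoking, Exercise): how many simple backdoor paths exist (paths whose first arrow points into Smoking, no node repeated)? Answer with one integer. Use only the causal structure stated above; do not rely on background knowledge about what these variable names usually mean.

A backdoor path from Smoking to Exercise is any simple undirected path whose first edge points into Smoking (i.e. leaves Smoking via a parent).
Parents of Smoking: {AlcoholUse, Diet}.
Enumerating:
  P1: Smoking <- AlcoholUse -> BMI <- Diet -> Exercise
  P2: Smoking <- AlcoholUse -> BMI -> Exercise
  P3: Smoking <- Diet -> BMI -> Exercise
  P4: Smoking <- Diet -> Exercise
That exhausts the simple backdoor paths. Count: 4.

4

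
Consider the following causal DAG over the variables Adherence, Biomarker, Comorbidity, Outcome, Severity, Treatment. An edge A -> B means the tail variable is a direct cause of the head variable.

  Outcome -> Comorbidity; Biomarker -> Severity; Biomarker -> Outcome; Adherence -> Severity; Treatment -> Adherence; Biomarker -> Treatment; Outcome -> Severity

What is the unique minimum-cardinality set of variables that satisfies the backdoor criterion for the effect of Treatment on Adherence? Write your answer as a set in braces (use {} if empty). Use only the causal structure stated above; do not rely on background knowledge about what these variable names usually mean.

{}

Variables eligible for adjustment (non-descendants of Treatment, excluding Treatment and Adherence): {Biomarker, Comorbidity, Outcome}.
Backdoor paths from Treatment to Adherence:
  P1: Treatment <- Biomarker -> Outcome -> Severity <- Adherence
  P2: Treatment <- Biomarker -> Severity <- Adherence
Each backdoor path contains an unconditioned collider, so every path is already blocked with the empty conditioning set:
  P1: blocked at collider Severity (neither it nor any descendant is in the conditioning set).
  P2: blocked at collider Severity (neither it nor any descendant is in the conditioning set).
The empty set is therefore the unique smallest valid set.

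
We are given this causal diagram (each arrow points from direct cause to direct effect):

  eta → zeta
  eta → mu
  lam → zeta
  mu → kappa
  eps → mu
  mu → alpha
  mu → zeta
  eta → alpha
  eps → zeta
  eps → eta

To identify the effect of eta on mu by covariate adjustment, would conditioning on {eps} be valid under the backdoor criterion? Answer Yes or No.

Yes

Backdoor paths from eta to mu (paths whose first edge points into eta):
  P1: eta <- eps -> mu
  P2: eta <- eps -> zeta <- mu
Condition 1 (no descendant of eta in the set): holds — descendants of eta are {alpha, kappa, mu, zeta}; none are in {eps}.
Condition 2 (every backdoor path blocked by {eps}):
  P1: blocked at fork node eps ∈ conditioning set.
  P2: blocked at fork node eps ∈ conditioning set.
{eps} satisfies the backdoor criterion.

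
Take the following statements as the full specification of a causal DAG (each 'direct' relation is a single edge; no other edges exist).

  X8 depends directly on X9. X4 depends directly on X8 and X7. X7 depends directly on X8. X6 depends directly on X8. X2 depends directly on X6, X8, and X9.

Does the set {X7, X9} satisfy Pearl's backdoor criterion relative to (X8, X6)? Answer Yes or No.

Backdoor paths from X8 to X6 (paths whose first edge points into X8):
  P1: X8 <- X9 -> X2 <- X6
Condition 1 (no descendant of X8 in the set): FAILS — X7 is a descendant of X8.
Condition 2 (every backdoor path blocked by {X7, X9}):
  P1: blocked at fork node X9 ∈ conditioning set.
{X7, X9} does not satisfy the backdoor criterion.

No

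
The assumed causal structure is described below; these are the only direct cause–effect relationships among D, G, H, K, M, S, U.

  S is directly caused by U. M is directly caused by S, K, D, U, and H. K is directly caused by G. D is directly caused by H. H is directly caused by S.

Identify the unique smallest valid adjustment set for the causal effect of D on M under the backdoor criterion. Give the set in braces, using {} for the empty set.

{H}

Variables eligible for adjustment (non-descendants of D, excluding D and M): {G, H, K, S, U}.
Backdoor paths from D to M:
  P1: D <- H <- S <- U -> M
  P2: D <- H <- S -> M
  P3: D <- H -> M
The empty set is not sufficient: P1 (D <- H <- S <- U -> M) has no collider blocking it and no conditioned non-collider, so it is open.
Try {H}:
  P1: blocked at chain node H ∈ conditioning set.
  P2: blocked at chain node H ∈ conditioning set.
  P3: blocked at fork node H ∈ conditioning set.
{H} contains no descendant of D and blocks every backdoor path.
No other singleton works — e.g. {G} leaves P1 open — so {H} is the unique smallest valid adjustment set.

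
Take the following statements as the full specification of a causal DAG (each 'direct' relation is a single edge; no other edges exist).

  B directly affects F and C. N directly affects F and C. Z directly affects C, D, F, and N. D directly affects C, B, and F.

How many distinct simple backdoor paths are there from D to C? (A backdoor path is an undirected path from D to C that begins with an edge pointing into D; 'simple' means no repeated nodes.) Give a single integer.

A backdoor path from D to C is any simple undirected path whose first edge points into D (i.e. leaves D via a parent).
Parents of D: {Z}.
Enumerating:
  P1: D <- Z -> N -> C
  P2: D <- Z -> N -> F <- B -> C
  P3: D <- Z -> C
  P4: D <- Z -> F <- N -> C
  P5: D <- Z -> F <- B -> C
That exhausts the simple backdoor paths. Count: 5.

5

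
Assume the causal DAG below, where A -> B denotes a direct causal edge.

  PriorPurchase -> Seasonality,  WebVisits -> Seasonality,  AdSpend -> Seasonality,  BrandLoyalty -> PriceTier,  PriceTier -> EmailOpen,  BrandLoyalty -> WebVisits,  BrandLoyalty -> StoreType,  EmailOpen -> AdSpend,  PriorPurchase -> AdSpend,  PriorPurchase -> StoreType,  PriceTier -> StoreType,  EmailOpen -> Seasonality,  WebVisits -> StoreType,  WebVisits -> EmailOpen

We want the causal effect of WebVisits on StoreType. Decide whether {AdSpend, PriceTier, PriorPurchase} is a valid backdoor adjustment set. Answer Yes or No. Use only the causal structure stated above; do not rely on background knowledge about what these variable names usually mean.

No

Backdoor paths from WebVisits to StoreType (paths whose first edge points into WebVisits):
  P1: WebVisits <- BrandLoyalty -> PriceTier -> EmailOpen -> AdSpend <- PriorPurchase -> StoreType
  P2: WebVisits <- BrandLoyalty -> PriceTier -> EmailOpen -> AdSpend -> Seasonality <- PriorPurchase -> StoreType
  P3: WebVisits <- BrandLoyalty -> PriceTier -> EmailOpen -> Seasonality <- PriorPurchase -> StoreType
  P4: WebVisits <- BrandLoyalty -> PriceTier -> EmailOpen -> Seasonality <- AdSpend <- PriorPurchase -> StoreType
  P5: WebVisits <- BrandLoyalty -> PriceTier -> StoreType
  P6: WebVisits <- BrandLoyalty -> StoreType
Condition 1 (no descendant of WebVisits in the set): FAILS — AdSpend is a descendant of WebVisits.
Condition 2 (every backdoor path blocked by {AdSpend, PriceTier, PriorPurchase}):
  P1: blocked at chain node PriceTier ∈ conditioning set.
  P2: blocked at chain node PriceTier ∈ conditioning set.
  P3: blocked at chain node PriceTier ∈ conditioning set.
  P4: blocked at chain node PriceTier ∈ conditioning set.
  P5: blocked at chain node PriceTier ∈ conditioning set.
  P6: open — no interior node is in the conditioning set.
{AdSpend, PriceTier, PriorPurchase} does not satisfy the backdoor criterion.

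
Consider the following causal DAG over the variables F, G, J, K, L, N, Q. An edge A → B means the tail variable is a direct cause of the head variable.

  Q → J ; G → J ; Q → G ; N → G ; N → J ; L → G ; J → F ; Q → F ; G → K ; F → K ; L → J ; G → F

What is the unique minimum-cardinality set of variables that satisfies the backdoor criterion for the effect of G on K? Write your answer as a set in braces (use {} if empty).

{L, N, Q}

Variables eligible for adjustment (non-descendants of G, excluding G and K): {L, N, Q}.
Backdoor paths from G to K:
  P1: G <- N -> J <- Q -> F -> K
  P2: G <- N -> J -> F -> K
  P3: G <- Q -> J -> F -> K
  P4: G <- Q -> F -> K
  P5: G <- L -> J <- Q -> F -> K
  P6: G <- L -> J -> F -> K
The empty set is not sufficient: P2 (G <- N -> J -> F -> K) has no collider blocking it and no conditioned non-collider, so it is open.
Try {L, N, Q}:
  P1: blocked at fork node N ∈ conditioning set.
  P2: blocked at fork node N ∈ conditioning set.
  P3: blocked at fork node Q ∈ conditioning set.
  P4: blocked at fork node Q ∈ conditioning set.
  P5: blocked at fork node L ∈ conditioning set.
  P6: blocked at fork node L ∈ conditioning set.
{L, N, Q} contains no descendant of G and blocks every backdoor path.
Every element of {L, N, Q} is needed (dropping L leaves P6 open; dropping N leaves P2 open; dropping Q leaves P3 open), so no proper subset is valid.
Among all size-3 subsets of the eligible variables, only {L, N, Q} blocks every backdoor path, so it is the unique smallest valid adjustment set.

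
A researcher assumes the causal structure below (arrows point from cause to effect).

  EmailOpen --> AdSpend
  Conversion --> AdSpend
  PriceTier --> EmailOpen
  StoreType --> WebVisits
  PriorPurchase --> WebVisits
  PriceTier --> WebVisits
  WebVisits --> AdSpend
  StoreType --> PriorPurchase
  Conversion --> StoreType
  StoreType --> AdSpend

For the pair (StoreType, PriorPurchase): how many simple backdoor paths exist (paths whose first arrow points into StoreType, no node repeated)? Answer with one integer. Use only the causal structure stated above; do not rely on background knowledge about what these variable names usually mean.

A backdoor path from StoreType to PriorPurchase is any simple undirected path whose first edge points into StoreType (i.e. leaves StoreType via a parent).
Parents of StoreType: {Conversion}.
Enumerating:
  P1: StoreType <- Conversion -> AdSpend <- WebVisits <- PriorPurchase
  P2: StoreType <- Conversion -> AdSpend <- EmailOpen <- PriceTier -> WebVisits <- PriorPurchase
That exhausts the simple backdoor paths. Count: 2.

2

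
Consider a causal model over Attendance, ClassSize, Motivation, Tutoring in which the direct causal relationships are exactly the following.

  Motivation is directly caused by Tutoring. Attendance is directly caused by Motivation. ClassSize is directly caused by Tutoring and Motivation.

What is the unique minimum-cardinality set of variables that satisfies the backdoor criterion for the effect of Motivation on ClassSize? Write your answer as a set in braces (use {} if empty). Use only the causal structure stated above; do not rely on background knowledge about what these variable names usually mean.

Variables eligible for adjustment (non-descendants of Motivation, excluding Motivation and ClassSize): {Tutoring}.
Backdoor paths from Motivation to ClassSize:
  P1: Motivation <- Tutoring -> ClassSize
The empty set is not sufficient: P1 (Motivation <- Tutoring -> ClassSize) has no collider blocking it and no conditioned non-collider, so it is open.
Try {Tutoring}:
  P1: blocked at fork node Tutoring ∈ conditioning set.
{Tutoring} contains no descendant of Motivation and blocks every backdoor path.
{Tutoring} is the unique smallest valid adjustment set.

{Tutoring}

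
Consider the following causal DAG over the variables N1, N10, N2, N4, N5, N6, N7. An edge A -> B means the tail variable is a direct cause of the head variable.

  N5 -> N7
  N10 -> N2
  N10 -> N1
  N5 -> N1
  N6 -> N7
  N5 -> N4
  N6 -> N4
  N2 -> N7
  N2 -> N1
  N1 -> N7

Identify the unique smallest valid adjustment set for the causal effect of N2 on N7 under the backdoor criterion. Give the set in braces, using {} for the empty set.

{N10}

Variables eligible for adjustment (non-descendants of N2, excluding N2 and N7): {N10, N4, N5, N6}.
Backdoor paths from N2 to N7:
  P1: N2 <- N10 -> N1 <- N5 -> N4 <- N6 -> N7
  P2: N2 <- N10 -> N1 <- N5 -> N7
  P3: N2 <- N10 -> N1 -> N7
The empty set is not sufficient: P3 (N2 <- N10 -> N1 -> N7) has no collider blocking it and no conditioned non-collider, so it is open.
Try {N10}:
  P1: blocked at fork node N10 ∈ conditioning set.
  P2: blocked at fork node N10 ∈ conditioning set.
  P3: blocked at fork node N10 ∈ conditioning set.
{N10} contains no descendant of N2 and blocks every backdoor path.
No other singleton works — e.g. {N6} leaves P3 open — so {N10} is the unique smallest valid adjustment set.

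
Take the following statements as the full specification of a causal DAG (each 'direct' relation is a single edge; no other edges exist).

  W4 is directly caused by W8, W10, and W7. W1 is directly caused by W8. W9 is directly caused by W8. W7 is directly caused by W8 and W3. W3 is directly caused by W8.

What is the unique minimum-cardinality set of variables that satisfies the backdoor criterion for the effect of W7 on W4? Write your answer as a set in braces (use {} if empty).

{W8}

Variables eligible for adjustment (non-descendants of W7, excluding W7 and W4): {W1, W10, W3, W8, W9}.
Backdoor paths from W7 to W4:
  P1: W7 <- W8 -> W4
  P2: W7 <- W3 <- W8 -> W4
The empty set is not sufficient: P1 (W7 <- W8 -> W4) has no collider blocking it and no conditioned non-collider, so it is open.
Try {W8}:
  P1: blocked at fork node W8 ∈ conditioning set.
  P2: blocked at fork node W8 ∈ conditioning set.
{W8} contains no descendant of W7 and blocks every backdoor path.
No other singleton works — e.g. {W10} leaves P1 open — so {W8} is the unique smallest valid adjustment set.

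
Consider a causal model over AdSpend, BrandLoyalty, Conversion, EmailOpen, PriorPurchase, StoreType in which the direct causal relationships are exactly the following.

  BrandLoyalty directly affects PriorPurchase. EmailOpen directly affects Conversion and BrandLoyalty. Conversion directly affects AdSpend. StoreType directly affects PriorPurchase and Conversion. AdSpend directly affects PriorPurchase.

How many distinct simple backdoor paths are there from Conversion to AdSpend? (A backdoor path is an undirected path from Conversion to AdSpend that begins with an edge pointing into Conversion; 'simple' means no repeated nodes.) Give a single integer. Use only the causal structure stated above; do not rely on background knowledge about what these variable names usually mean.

A backdoor path from Conversion to AdSpend is any simple undirected path whose first edge points into Conversion (i.e. leaves Conversion via a parent).
Parents of Conversion: {EmailOpen, StoreType}.
Enumerating:
  P1: Conversion <- EmailOpen -> BrandLoyalty -> PriorPurchase <- AdSpend
  P2: Conversion <- StoreType -> PriorPurchase <- AdSpend
That exhausts the simple backdoor paths. Count: 2.

2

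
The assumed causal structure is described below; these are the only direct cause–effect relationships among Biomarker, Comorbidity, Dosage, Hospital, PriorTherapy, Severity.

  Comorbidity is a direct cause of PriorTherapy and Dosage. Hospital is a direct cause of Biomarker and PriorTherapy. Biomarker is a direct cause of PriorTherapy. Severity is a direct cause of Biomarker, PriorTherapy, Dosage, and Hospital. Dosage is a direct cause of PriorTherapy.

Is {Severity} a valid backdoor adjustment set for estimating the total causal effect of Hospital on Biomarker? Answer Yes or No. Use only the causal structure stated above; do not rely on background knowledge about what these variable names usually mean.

Yes

Backdoor paths from Hospital to Biomarker (paths whose first edge points into Hospital):
  P1: Hospital <- Severity -> Biomarker
  P2: Hospital <- Severity -> Dosage <- Comorbidity -> PriorTherapy <- Biomarker
  P3: Hospital <- Severity -> Dosage -> PriorTherapy <- Biomarker
  P4: Hospital <- Severity -> PriorTherapy <- Biomarker
Condition 1 (no descendant of Hospital in the set): holds — descendants of Hospital are {Biomarker, PriorTherapy}; none are in {Severity}.
Condition 2 (every backdoor path blocked by {Severity}):
  P1: blocked at fork node Severity ∈ conditioning set.
  P2: blocked at fork node Severity ∈ conditioning set.
  P3: blocked at fork node Severity ∈ conditioning set.
  P4: blocked at fork node Severity ∈ conditioning set.
{Severity} satisfies the backdoor criterion.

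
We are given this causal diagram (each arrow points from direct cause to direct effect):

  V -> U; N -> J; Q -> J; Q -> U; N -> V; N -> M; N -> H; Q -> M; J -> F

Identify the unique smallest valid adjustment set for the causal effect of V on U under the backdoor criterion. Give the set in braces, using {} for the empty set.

Variables eligible for adjustment (non-descendants of V, excluding V and U): {F, H, J, M, N, Q}.
Backdoor paths from V to U:
  P1: V <- N -> M <- Q -> U
  P2: V <- N -> J <- Q -> U
Each backdoor path contains an unconditioned collider, so every path is already blocked with the empty conditioning set:
  P1: blocked at collider M (neither it nor any descendant is in the conditioning set).
  P2: blocked at collider J (neither it nor any descendant is in the conditioning set).
The empty set is therefore the unique smallest valid set.

{}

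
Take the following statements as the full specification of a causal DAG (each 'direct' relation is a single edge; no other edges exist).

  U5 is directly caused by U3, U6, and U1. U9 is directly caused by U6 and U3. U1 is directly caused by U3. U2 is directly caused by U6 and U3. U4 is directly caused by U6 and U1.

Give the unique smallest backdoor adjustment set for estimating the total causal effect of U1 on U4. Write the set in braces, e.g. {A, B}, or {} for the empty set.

Variables eligible for adjustment (non-descendants of U1, excluding U1 and U4): {U2, U3, U6, U9}.
Backdoor paths from U1 to U4:
  P1: U1 <- U3 -> U2 <- U6 -> U4
  P2: U1 <- U3 -> U9 <- U6 -> U4
  P3: U1 <- U3 -> U5 <- U6 -> U4
Each backdoor path contains an unconditioned collider, so every path is already blocked with the empty conditioning set:
  P1: blocked at collider U2 (neither it nor any descendant is in the conditioning set).
  P2: blocked at collider U9 (neither it nor any descendant is in the conditioning set).
  P3: blocked at collider U5 (neither it nor any descendant is in the conditioning set).
The empty set is therefore the unique smallest valid set.

{}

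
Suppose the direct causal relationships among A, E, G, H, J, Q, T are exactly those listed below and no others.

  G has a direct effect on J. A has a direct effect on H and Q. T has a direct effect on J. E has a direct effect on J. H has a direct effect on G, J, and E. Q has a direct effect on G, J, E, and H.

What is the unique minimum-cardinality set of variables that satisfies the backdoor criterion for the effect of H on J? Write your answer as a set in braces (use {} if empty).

{Q}

Variables eligible for adjustment (non-descendants of H, excluding H and J): {A, Q, T}.
Backdoor paths from H to J:
  P1: H <- A -> Q -> E -> J
  P2: H <- A -> Q -> G -> J
  P3: H <- A -> Q -> J
  P4: H <- Q -> E -> J
  P5: H <- Q -> G -> J
  P6: H <- Q -> J
The empty set is not sufficient: P1 (H <- A -> Q -> E -> J) has no collider blocking it and no conditioned non-collider, so it is open.
Try {Q}:
  P1: blocked at chain node Q ∈ conditioning set.
  P2: blocked at chain node Q ∈ conditioning set.
  P3: blocked at chain node Q ∈ conditioning set.
  P4: blocked at fork node Q ∈ conditioning set.
  P5: blocked at fork node Q ∈ conditioning set.
  P6: blocked at fork node Q ∈ conditioning set.
{Q} contains no descendant of H and blocks every backdoor path.
No other singleton works — e.g. {A} leaves P4 open — so {Q} is the unique smallest valid adjustment set.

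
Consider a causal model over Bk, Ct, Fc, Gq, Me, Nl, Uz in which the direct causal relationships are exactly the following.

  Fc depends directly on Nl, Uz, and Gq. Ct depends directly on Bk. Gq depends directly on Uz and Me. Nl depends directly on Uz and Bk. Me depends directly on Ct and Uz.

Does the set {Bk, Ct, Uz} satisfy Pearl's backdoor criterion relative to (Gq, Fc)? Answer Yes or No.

Yes

Backdoor paths from Gq to Fc (paths whose first edge points into Gq):
  P1: Gq <- Uz -> Me <- Ct <- Bk -> Nl -> Fc
  P2: Gq <- Uz -> Nl -> Fc
  P3: Gq <- Uz -> Fc
  P4: Gq <- Me <- Uz -> Nl -> Fc
  P5: Gq <- Me <- Uz -> Fc
  P6: Gq <- Me <- Ct <- Bk -> Nl <- Uz -> Fc
  P7: Gq <- Me <- Ct <- Bk -> Nl -> Fc
Condition 1 (no descendant of Gq in the set): holds — descendants of Gq are {Fc}; none are in {Bk, Ct, Uz}.
Condition 2 (every backdoor path blocked by {Bk, Ct, Uz}):
  P1: blocked at fork node Uz ∈ conditioning set.
  P2: blocked at fork node Uz ∈ conditioning set.
  P3: blocked at fork node Uz ∈ conditioning set.
  P4: blocked at fork node Uz ∈ conditioning set.
  P5: blocked at fork node Uz ∈ conditioning set.
  P6: blocked at chain node Ct ∈ conditioning set.
  P7: blocked at chain node Ct ∈ conditioning set.
{Bk, Ct, Uz} satisfies the backdoor criterion.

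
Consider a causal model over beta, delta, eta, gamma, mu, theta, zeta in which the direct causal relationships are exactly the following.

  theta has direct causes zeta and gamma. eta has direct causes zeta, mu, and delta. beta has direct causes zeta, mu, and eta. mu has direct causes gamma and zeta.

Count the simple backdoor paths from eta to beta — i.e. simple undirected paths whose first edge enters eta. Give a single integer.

A backdoor path from eta to beta is any simple undirected path whose first edge points into eta (i.e. leaves eta via a parent).
Parents of eta: {delta, mu, zeta}.
Enumerating:
  P1: eta <- zeta -> mu -> beta
  P2: eta <- zeta -> beta
  P3: eta <- zeta -> theta <- gamma -> mu -> beta
  P4: eta <- mu <- zeta -> beta
  P5: eta <- mu <- gamma -> theta <- zeta -> beta
  P6: eta <- mu -> beta
That exhausts the simple backdoor paths. Count: 6.

6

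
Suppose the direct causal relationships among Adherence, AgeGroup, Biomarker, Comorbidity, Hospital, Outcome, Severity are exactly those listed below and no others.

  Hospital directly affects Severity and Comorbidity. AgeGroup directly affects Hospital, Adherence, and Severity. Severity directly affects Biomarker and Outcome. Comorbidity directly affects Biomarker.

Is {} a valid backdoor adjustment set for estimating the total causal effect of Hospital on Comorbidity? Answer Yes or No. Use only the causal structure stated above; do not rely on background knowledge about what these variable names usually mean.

Backdoor paths from Hospital to Comorbidity (paths whose first edge points into Hospital):
  P1: Hospital <- AgeGroup -> Severity -> Biomarker <- Comorbidity
Condition 1 (no descendant of Hospital in the set): holds — descendants of Hospital are {Biomarker, Comorbidity, Outcome, Severity}; none are in {}.
Condition 2 (every backdoor path blocked by {}):
  P1: blocked at collider Biomarker (neither it nor any descendant is in the conditioning set).
{} satisfies the backdoor criterion.

Yes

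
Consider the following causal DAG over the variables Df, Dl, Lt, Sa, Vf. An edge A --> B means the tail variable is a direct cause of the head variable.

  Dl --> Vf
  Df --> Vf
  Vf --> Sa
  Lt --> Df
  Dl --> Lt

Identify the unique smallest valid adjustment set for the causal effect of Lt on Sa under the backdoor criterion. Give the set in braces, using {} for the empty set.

Variables eligible for adjustment (non-descendants of Lt, excluding Lt and Sa): {Dl}.
Backdoor paths from Lt to Sa:
  P1: Lt <- Dl -> Vf -> Sa
The empty set is not sufficient: P1 (Lt <- Dl -> Vf -> Sa) has no collider blocking it and no conditioned non-collider, so it is open.
Try {Dl}:
  P1: blocked at fork node Dl ∈ conditioning set.
{Dl} contains no descendant of Lt and blocks every backdoor path.
{Dl} is the unique smallest valid adjustment set.

{Dl}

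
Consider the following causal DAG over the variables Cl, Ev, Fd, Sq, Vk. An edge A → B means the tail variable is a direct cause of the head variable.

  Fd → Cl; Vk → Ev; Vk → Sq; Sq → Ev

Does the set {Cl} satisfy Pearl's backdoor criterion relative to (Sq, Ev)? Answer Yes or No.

Backdoor paths from Sq to Ev (paths whose first edge points into Sq):
  P1: Sq <- Vk -> Ev
Condition 1 (no descendant of Sq in the set): holds — descendants of Sq are {Ev}; none are in {Cl}.
Condition 2 (every backdoor path blocked by {Cl}):
  P1: open — no interior node is in the conditioning set.
{Cl} does not satisfy the backdoor criterion.

No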